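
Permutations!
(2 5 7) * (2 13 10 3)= (2 5 7 13 10 3)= [0, 1, 5, 2, 4, 7, 6, 13, 8, 9, 3, 11, 12, 10]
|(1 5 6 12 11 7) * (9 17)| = 6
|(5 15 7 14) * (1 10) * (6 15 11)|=6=|(1 10)(5 11 6 15 7 14)|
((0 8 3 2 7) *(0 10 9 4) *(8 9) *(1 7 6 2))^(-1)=(0 4 9)(1 3 8 10 7)(2 6)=((0 9 4)(1 7 10 8 3)(2 6))^(-1)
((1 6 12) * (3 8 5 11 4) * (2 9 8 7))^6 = (12)(2 3 11 8)(4 5 9 7)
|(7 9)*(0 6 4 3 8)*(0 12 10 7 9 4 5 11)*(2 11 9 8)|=12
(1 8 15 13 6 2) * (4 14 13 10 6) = (1 8 15 10 6 2)(4 14 13) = [0, 8, 1, 3, 14, 5, 2, 7, 15, 9, 6, 11, 12, 4, 13, 10]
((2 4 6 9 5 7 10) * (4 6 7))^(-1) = ((2 6 9 5 4 7 10))^(-1) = (2 10 7 4 5 9 6)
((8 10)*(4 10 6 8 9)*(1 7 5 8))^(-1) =(1 6 8 5 7)(4 9 10)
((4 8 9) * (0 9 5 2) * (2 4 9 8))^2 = (9)(0 5 2 8 4)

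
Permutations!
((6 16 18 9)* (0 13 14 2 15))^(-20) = (18)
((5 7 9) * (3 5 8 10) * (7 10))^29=((3 5 10)(7 9 8))^29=(3 10 5)(7 8 9)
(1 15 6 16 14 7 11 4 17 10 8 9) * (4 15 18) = (1 18 4 17 10 8 9)(6 16 14 7 11 15) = [0, 18, 2, 3, 17, 5, 16, 11, 9, 1, 8, 15, 12, 13, 7, 6, 14, 10, 4]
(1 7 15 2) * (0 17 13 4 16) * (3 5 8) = (0 17 13 4 16)(1 7 15 2)(3 5 8) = [17, 7, 1, 5, 16, 8, 6, 15, 3, 9, 10, 11, 12, 4, 14, 2, 0, 13]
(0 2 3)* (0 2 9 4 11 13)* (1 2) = (0 9 4 11 13)(1 2 3) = [9, 2, 3, 1, 11, 5, 6, 7, 8, 4, 10, 13, 12, 0]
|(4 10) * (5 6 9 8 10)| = 6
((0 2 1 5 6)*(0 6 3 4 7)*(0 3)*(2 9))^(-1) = ((0 9 2 1 5)(3 4 7))^(-1) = (0 5 1 2 9)(3 7 4)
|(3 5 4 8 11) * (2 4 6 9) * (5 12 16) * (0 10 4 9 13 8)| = 24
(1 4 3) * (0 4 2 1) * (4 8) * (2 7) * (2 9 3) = (0 8 4 2 1 7 9 3) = [8, 7, 1, 0, 2, 5, 6, 9, 4, 3]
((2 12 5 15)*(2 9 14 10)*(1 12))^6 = ((1 12 5 15 9 14 10 2))^6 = (1 10 9 5)(2 14 15 12)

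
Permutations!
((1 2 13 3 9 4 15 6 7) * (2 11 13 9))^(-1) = ((1 11 13 3 2 9 4 15 6 7))^(-1) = (1 7 6 15 4 9 2 3 13 11)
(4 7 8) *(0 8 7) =(0 8 4) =[8, 1, 2, 3, 0, 5, 6, 7, 4]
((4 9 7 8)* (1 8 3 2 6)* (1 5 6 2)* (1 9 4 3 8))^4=((3 9 7 8)(5 6))^4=(9)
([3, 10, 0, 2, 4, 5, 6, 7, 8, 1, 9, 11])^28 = (11)(0 3 2)(1 10 9)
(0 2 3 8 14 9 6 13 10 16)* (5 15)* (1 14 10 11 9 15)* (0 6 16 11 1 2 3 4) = [3, 14, 4, 8, 0, 2, 13, 7, 10, 16, 11, 9, 12, 1, 15, 5, 6] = (0 3 8 10 11 9 16 6 13 1 14 15 5 2 4)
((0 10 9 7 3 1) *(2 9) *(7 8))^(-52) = (0 8)(1 9)(2 3)(7 10) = ((0 10 2 9 8 7 3 1))^(-52)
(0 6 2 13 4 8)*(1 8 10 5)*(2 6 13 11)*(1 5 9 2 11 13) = (0 1 8)(2 13 4 10 9) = [1, 8, 13, 3, 10, 5, 6, 7, 0, 2, 9, 11, 12, 4]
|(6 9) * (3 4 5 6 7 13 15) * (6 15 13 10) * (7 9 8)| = 4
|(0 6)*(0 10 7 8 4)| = 6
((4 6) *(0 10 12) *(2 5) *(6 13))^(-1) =((0 10 12)(2 5)(4 13 6))^(-1) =(0 12 10)(2 5)(4 6 13)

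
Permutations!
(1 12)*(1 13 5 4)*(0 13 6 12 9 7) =(0 13 5 4 1 9 7)(6 12) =[13, 9, 2, 3, 1, 4, 12, 0, 8, 7, 10, 11, 6, 5]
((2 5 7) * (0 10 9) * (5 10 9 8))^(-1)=(0 9)(2 7 5 8 10)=((0 9)(2 10 8 5 7))^(-1)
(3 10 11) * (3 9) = (3 10 11 9) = [0, 1, 2, 10, 4, 5, 6, 7, 8, 3, 11, 9]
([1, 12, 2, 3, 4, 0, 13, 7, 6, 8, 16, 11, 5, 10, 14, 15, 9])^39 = [5, 0, 2, 3, 4, 12, 16, 7, 10, 13, 8, 11, 1, 9, 14, 15, 6]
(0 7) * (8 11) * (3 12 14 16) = (0 7)(3 12 14 16)(8 11) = [7, 1, 2, 12, 4, 5, 6, 0, 11, 9, 10, 8, 14, 13, 16, 15, 3]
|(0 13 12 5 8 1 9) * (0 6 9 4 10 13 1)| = |(0 1 4 10 13 12 5 8)(6 9)| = 8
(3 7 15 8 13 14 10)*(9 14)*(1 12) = (1 12)(3 7 15 8 13 9 14 10) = [0, 12, 2, 7, 4, 5, 6, 15, 13, 14, 3, 11, 1, 9, 10, 8]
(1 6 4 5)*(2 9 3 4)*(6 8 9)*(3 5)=(1 8 9 5)(2 6)(3 4)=[0, 8, 6, 4, 3, 1, 2, 7, 9, 5]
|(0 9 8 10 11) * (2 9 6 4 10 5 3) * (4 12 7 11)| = 10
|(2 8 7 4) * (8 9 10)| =|(2 9 10 8 7 4)| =6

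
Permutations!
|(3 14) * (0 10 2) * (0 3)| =5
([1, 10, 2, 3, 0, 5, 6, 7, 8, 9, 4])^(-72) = [0, 1, 2, 3, 4, 5, 6, 7, 8, 9, 10]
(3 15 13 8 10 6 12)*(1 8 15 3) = (1 8 10 6 12)(13 15) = [0, 8, 2, 3, 4, 5, 12, 7, 10, 9, 6, 11, 1, 15, 14, 13]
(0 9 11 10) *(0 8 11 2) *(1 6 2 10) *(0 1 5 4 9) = (1 6 2)(4 9 10 8 11 5) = [0, 6, 1, 3, 9, 4, 2, 7, 11, 10, 8, 5]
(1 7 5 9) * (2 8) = (1 7 5 9)(2 8) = [0, 7, 8, 3, 4, 9, 6, 5, 2, 1]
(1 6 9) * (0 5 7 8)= (0 5 7 8)(1 6 9)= [5, 6, 2, 3, 4, 7, 9, 8, 0, 1]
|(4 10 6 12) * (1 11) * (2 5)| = |(1 11)(2 5)(4 10 6 12)| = 4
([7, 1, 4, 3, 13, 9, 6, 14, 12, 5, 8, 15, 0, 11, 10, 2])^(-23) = (0 7 14 10 8 12)(2 13 15 4 11)(5 9)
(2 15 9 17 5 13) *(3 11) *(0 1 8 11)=(0 1 8 11 3)(2 15 9 17 5 13)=[1, 8, 15, 0, 4, 13, 6, 7, 11, 17, 10, 3, 12, 2, 14, 9, 16, 5]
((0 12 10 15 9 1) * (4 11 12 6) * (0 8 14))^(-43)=(0 6 4 11 12 10 15 9 1 8 14)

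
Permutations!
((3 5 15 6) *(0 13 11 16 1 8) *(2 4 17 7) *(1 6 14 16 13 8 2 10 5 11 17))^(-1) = ((0 8)(1 2 4)(3 11 13 17 7 10 5 15 14 16 6))^(-1) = (0 8)(1 4 2)(3 6 16 14 15 5 10 7 17 13 11)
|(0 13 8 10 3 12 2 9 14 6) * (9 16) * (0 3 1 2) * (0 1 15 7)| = |(0 13 8 10 15 7)(1 2 16 9 14 6 3 12)| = 24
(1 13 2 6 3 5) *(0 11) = (0 11)(1 13 2 6 3 5) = [11, 13, 6, 5, 4, 1, 3, 7, 8, 9, 10, 0, 12, 2]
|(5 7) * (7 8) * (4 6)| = 6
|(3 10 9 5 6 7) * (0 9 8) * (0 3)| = |(0 9 5 6 7)(3 10 8)| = 15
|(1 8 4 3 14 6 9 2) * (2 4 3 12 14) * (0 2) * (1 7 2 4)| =|(0 4 12 14 6 9 1 8 3)(2 7)| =18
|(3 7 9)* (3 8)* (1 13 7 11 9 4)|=4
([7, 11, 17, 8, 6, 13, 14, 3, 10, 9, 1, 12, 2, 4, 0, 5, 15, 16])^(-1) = (0 14 6 4 13 5 15 16 17 2 12 11 1 10 8 3 7)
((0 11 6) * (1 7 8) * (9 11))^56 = ((0 9 11 6)(1 7 8))^56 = (11)(1 8 7)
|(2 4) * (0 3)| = |(0 3)(2 4)| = 2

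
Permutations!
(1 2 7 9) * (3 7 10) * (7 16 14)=(1 2 10 3 16 14 7 9)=[0, 2, 10, 16, 4, 5, 6, 9, 8, 1, 3, 11, 12, 13, 7, 15, 14]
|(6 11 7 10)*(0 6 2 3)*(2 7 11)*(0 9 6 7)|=12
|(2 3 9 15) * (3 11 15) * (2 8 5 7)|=6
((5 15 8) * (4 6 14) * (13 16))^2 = ((4 6 14)(5 15 8)(13 16))^2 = (16)(4 14 6)(5 8 15)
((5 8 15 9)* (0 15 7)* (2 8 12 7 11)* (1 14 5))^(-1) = (0 7 12 5 14 1 9 15)(2 11 8)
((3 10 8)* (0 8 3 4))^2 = ((0 8 4)(3 10))^2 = (10)(0 4 8)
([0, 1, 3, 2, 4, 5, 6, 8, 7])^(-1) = (2 3)(7 8)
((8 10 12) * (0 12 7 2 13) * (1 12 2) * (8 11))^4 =((0 2 13)(1 12 11 8 10 7))^4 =(0 2 13)(1 10 11)(7 8 12)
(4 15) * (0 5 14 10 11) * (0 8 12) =[5, 1, 2, 3, 15, 14, 6, 7, 12, 9, 11, 8, 0, 13, 10, 4] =(0 5 14 10 11 8 12)(4 15)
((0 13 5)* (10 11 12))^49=(0 13 5)(10 11 12)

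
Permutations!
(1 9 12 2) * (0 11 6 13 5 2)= (0 11 6 13 5 2 1 9 12)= [11, 9, 1, 3, 4, 2, 13, 7, 8, 12, 10, 6, 0, 5]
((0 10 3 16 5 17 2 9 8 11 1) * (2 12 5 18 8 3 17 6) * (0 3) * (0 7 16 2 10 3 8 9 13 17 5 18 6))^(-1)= (0 5 10 6 16 7 9 18 12 17 13 2 3)(1 11 8)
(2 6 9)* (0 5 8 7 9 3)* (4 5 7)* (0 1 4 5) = (0 7 9 2 6 3 1 4)(5 8) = [7, 4, 6, 1, 0, 8, 3, 9, 5, 2]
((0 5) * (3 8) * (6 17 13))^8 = ((0 5)(3 8)(6 17 13))^8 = (6 13 17)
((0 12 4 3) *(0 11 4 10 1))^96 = (12)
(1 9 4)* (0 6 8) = [6, 9, 2, 3, 1, 5, 8, 7, 0, 4] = (0 6 8)(1 9 4)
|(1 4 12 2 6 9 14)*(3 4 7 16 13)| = |(1 7 16 13 3 4 12 2 6 9 14)| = 11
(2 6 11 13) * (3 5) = (2 6 11 13)(3 5) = [0, 1, 6, 5, 4, 3, 11, 7, 8, 9, 10, 13, 12, 2]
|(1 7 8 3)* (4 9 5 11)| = |(1 7 8 3)(4 9 5 11)| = 4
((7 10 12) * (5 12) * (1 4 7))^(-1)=((1 4 7 10 5 12))^(-1)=(1 12 5 10 7 4)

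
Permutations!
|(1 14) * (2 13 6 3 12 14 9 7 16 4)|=11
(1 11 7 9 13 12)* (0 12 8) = [12, 11, 2, 3, 4, 5, 6, 9, 0, 13, 10, 7, 1, 8] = (0 12 1 11 7 9 13 8)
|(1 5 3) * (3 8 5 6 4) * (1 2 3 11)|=|(1 6 4 11)(2 3)(5 8)|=4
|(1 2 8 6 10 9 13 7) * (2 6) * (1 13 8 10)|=4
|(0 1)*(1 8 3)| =4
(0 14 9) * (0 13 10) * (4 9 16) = (0 14 16 4 9 13 10) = [14, 1, 2, 3, 9, 5, 6, 7, 8, 13, 0, 11, 12, 10, 16, 15, 4]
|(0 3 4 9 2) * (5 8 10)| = 15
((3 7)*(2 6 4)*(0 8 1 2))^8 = (0 1 6)(2 4 8)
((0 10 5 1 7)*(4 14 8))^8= (0 1 10 7 5)(4 8 14)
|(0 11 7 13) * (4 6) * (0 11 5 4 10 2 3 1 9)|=|(0 5 4 6 10 2 3 1 9)(7 13 11)|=9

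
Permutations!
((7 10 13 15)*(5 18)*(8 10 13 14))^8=((5 18)(7 13 15)(8 10 14))^8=(18)(7 15 13)(8 14 10)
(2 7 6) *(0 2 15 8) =(0 2 7 6 15 8) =[2, 1, 7, 3, 4, 5, 15, 6, 0, 9, 10, 11, 12, 13, 14, 8]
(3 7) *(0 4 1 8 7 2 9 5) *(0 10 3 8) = [4, 0, 9, 2, 1, 10, 6, 8, 7, 5, 3] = (0 4 1)(2 9 5 10 3)(7 8)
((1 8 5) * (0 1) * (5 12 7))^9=((0 1 8 12 7 5))^9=(0 12)(1 7)(5 8)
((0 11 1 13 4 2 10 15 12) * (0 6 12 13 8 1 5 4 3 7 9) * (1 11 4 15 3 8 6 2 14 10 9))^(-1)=(0 9 2 12 6 1 7 3 10 14 4)(5 11 8 13 15)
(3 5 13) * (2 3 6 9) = (2 3 5 13 6 9) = [0, 1, 3, 5, 4, 13, 9, 7, 8, 2, 10, 11, 12, 6]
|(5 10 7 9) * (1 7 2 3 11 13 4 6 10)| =28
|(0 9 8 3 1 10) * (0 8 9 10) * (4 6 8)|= 7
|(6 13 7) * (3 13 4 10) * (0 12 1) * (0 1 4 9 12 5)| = 8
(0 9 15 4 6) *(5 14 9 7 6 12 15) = (0 7 6)(4 12 15)(5 14 9) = [7, 1, 2, 3, 12, 14, 0, 6, 8, 5, 10, 11, 15, 13, 9, 4]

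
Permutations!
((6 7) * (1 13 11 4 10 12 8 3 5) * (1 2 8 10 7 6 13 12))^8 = (13)(1 10 12)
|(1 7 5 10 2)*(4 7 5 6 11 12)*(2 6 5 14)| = |(1 14 2)(4 7 5 10 6 11 12)| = 21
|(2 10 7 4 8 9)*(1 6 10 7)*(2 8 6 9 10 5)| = 20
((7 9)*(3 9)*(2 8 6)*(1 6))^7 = (1 8 2 6)(3 9 7)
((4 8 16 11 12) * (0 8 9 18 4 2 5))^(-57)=(18)(0 5 2 12 11 16 8)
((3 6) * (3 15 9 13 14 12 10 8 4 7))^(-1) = (3 7 4 8 10 12 14 13 9 15 6)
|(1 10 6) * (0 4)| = 6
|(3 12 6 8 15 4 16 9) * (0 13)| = |(0 13)(3 12 6 8 15 4 16 9)| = 8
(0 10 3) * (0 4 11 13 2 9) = [10, 1, 9, 4, 11, 5, 6, 7, 8, 0, 3, 13, 12, 2] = (0 10 3 4 11 13 2 9)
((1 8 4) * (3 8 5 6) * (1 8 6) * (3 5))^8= ((1 3 6 5)(4 8))^8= (8)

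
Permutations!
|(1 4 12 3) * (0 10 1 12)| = |(0 10 1 4)(3 12)| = 4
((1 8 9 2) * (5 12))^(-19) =(1 8 9 2)(5 12)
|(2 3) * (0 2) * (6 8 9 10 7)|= |(0 2 3)(6 8 9 10 7)|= 15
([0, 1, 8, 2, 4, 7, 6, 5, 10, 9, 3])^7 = (2 3 10 8)(5 7)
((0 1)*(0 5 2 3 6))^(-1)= (0 6 3 2 5 1)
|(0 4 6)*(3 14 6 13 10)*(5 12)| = |(0 4 13 10 3 14 6)(5 12)| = 14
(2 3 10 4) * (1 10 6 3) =[0, 10, 1, 6, 2, 5, 3, 7, 8, 9, 4] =(1 10 4 2)(3 6)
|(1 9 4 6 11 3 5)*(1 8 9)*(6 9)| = 10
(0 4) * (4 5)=(0 5 4)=[5, 1, 2, 3, 0, 4]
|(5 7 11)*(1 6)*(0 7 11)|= 2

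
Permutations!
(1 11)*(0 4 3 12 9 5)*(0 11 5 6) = (0 4 3 12 9 6)(1 5 11) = [4, 5, 2, 12, 3, 11, 0, 7, 8, 6, 10, 1, 9]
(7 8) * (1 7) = (1 7 8) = [0, 7, 2, 3, 4, 5, 6, 8, 1]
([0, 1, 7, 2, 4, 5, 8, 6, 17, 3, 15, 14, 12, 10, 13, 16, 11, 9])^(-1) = (2 3 9 17 8 6 7)(10 13 14 11 16 15)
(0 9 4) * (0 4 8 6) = (0 9 8 6) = [9, 1, 2, 3, 4, 5, 0, 7, 6, 8]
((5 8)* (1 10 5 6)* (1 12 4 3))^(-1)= (1 3 4 12 6 8 5 10)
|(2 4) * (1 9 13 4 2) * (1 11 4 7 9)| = |(4 11)(7 9 13)| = 6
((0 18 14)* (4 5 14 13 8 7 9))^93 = ((0 18 13 8 7 9 4 5 14))^93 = (0 8 4)(5 18 7)(9 14 13)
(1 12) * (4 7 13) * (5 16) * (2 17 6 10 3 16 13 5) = (1 12)(2 17 6 10 3 16)(4 7 5 13) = [0, 12, 17, 16, 7, 13, 10, 5, 8, 9, 3, 11, 1, 4, 14, 15, 2, 6]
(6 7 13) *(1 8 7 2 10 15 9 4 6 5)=[0, 8, 10, 3, 6, 1, 2, 13, 7, 4, 15, 11, 12, 5, 14, 9]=(1 8 7 13 5)(2 10 15 9 4 6)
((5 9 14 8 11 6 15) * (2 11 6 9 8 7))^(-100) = ((2 11 9 14 7)(5 8 6 15))^(-100) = (15)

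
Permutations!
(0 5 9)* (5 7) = (0 7 5 9) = [7, 1, 2, 3, 4, 9, 6, 5, 8, 0]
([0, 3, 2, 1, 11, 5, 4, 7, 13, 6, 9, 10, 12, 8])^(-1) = (1 3)(4 6 9 10 11)(8 13)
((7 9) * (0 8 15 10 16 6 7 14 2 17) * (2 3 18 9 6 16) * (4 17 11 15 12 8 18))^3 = (0 14 17 9 4 18 3)(2 10 15 11)(6 7)(8 12)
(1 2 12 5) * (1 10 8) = (1 2 12 5 10 8) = [0, 2, 12, 3, 4, 10, 6, 7, 1, 9, 8, 11, 5]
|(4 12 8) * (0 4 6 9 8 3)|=12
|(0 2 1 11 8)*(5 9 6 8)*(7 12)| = 8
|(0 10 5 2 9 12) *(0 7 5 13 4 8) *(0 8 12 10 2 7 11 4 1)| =6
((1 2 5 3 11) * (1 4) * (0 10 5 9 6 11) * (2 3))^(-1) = ((0 10 5 2 9 6 11 4 1 3))^(-1) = (0 3 1 4 11 6 9 2 5 10)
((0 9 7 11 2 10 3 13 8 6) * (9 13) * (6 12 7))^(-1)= (0 6 9 3 10 2 11 7 12 8 13)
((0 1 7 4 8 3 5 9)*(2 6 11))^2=(0 7 8 5)(1 4 3 9)(2 11 6)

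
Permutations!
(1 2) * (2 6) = (1 6 2) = [0, 6, 1, 3, 4, 5, 2]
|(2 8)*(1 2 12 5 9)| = 6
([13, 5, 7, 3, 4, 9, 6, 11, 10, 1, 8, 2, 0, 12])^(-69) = [0, 1, 2, 3, 4, 5, 6, 7, 10, 9, 8, 11, 12, 13]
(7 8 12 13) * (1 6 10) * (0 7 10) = (0 7 8 12 13 10 1 6) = [7, 6, 2, 3, 4, 5, 0, 8, 12, 9, 1, 11, 13, 10]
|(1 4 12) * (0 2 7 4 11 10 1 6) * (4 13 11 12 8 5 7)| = 12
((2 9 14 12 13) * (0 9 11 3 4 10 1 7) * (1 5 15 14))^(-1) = (0 7 1 9)(2 13 12 14 15 5 10 4 3 11)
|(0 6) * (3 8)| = 2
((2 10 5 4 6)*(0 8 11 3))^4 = ((0 8 11 3)(2 10 5 4 6))^4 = (11)(2 6 4 5 10)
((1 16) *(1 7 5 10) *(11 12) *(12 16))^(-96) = (1 11 7 10 12 16 5) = ((1 12 11 16 7 5 10))^(-96)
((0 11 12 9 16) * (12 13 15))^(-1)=(0 16 9 12 15 13 11)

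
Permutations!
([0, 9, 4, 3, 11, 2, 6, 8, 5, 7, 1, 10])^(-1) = (1 10 11 4 2 5 8 7 9)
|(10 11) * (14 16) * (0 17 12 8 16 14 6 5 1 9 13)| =|(0 17 12 8 16 6 5 1 9 13)(10 11)| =10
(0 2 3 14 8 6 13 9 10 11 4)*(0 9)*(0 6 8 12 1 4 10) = [2, 4, 3, 14, 9, 5, 13, 7, 8, 0, 11, 10, 1, 6, 12] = (0 2 3 14 12 1 4 9)(6 13)(10 11)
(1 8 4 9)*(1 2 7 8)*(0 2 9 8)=(9)(0 2 7)(4 8)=[2, 1, 7, 3, 8, 5, 6, 0, 4, 9]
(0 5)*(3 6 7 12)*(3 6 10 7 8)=(0 5)(3 10 7 12 6 8)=[5, 1, 2, 10, 4, 0, 8, 12, 3, 9, 7, 11, 6]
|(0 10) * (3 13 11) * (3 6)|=4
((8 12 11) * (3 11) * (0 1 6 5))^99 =(0 5 6 1)(3 12 8 11)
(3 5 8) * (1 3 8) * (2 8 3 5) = (1 5)(2 8 3) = [0, 5, 8, 2, 4, 1, 6, 7, 3]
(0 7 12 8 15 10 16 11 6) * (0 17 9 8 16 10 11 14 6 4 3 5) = (0 7 12 16 14 6 17 9 8 15 11 4 3 5) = [7, 1, 2, 5, 3, 0, 17, 12, 15, 8, 10, 4, 16, 13, 6, 11, 14, 9]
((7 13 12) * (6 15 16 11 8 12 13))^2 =(6 16 8 7 15 11 12)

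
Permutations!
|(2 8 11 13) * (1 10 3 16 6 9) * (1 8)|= |(1 10 3 16 6 9 8 11 13 2)|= 10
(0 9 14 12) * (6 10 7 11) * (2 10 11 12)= (0 9 14 2 10 7 12)(6 11)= [9, 1, 10, 3, 4, 5, 11, 12, 8, 14, 7, 6, 0, 13, 2]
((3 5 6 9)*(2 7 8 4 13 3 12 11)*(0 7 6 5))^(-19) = ((0 7 8 4 13 3)(2 6 9 12 11))^(-19) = (0 3 13 4 8 7)(2 6 9 12 11)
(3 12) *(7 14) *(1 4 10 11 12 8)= [0, 4, 2, 8, 10, 5, 6, 14, 1, 9, 11, 12, 3, 13, 7]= (1 4 10 11 12 3 8)(7 14)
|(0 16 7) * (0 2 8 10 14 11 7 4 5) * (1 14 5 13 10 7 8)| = |(0 16 4 13 10 5)(1 14 11 8 7 2)| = 6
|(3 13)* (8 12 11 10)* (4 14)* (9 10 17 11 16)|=10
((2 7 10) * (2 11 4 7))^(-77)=(4 11 10 7)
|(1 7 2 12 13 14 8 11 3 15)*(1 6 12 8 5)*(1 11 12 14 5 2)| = 10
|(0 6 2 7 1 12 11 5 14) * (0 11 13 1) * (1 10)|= 12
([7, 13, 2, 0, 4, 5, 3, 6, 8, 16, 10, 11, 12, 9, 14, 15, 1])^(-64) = [0, 1, 2, 3, 4, 5, 6, 7, 8, 9, 10, 11, 12, 13, 14, 15, 16]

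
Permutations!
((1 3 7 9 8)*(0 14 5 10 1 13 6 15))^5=(0 3 6 10 8 14 7 15 1 13 5 9)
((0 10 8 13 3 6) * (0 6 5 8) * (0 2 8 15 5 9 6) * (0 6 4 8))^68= (15)(0 2 10)(3 8 9 13 4)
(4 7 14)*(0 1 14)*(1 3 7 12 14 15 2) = (0 3 7)(1 15 2)(4 12 14) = [3, 15, 1, 7, 12, 5, 6, 0, 8, 9, 10, 11, 14, 13, 4, 2]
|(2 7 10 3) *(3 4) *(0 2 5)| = 7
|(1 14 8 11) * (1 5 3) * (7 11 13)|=8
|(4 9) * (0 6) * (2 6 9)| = |(0 9 4 2 6)| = 5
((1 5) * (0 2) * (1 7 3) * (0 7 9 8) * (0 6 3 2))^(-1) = (1 3 6 8 9 5)(2 7)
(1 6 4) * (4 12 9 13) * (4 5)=(1 6 12 9 13 5 4)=[0, 6, 2, 3, 1, 4, 12, 7, 8, 13, 10, 11, 9, 5]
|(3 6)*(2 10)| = 2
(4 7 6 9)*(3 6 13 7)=(3 6 9 4)(7 13)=[0, 1, 2, 6, 3, 5, 9, 13, 8, 4, 10, 11, 12, 7]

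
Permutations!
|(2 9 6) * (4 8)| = 6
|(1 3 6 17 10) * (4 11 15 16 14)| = |(1 3 6 17 10)(4 11 15 16 14)| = 5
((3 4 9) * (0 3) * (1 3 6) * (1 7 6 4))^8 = ((0 4 9)(1 3)(6 7))^8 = (0 9 4)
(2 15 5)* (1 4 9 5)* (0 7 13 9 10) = (0 7 13 9 5 2 15 1 4 10) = [7, 4, 15, 3, 10, 2, 6, 13, 8, 5, 0, 11, 12, 9, 14, 1]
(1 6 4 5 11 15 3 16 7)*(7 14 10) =[0, 6, 2, 16, 5, 11, 4, 1, 8, 9, 7, 15, 12, 13, 10, 3, 14] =(1 6 4 5 11 15 3 16 14 10 7)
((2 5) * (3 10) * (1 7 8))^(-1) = (1 8 7)(2 5)(3 10)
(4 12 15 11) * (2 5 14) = [0, 1, 5, 3, 12, 14, 6, 7, 8, 9, 10, 4, 15, 13, 2, 11] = (2 5 14)(4 12 15 11)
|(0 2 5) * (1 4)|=6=|(0 2 5)(1 4)|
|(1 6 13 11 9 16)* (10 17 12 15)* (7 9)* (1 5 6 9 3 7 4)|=8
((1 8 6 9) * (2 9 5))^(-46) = ((1 8 6 5 2 9))^(-46) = (1 6 2)(5 9 8)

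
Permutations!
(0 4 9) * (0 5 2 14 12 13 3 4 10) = (0 10)(2 14 12 13 3 4 9 5) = [10, 1, 14, 4, 9, 2, 6, 7, 8, 5, 0, 11, 13, 3, 12]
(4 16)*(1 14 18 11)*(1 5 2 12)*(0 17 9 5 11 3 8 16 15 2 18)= (0 17 9 5 18 3 8 16 4 15 2 12 1 14)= [17, 14, 12, 8, 15, 18, 6, 7, 16, 5, 10, 11, 1, 13, 0, 2, 4, 9, 3]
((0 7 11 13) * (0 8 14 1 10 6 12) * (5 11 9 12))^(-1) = ((0 7 9 12)(1 10 6 5 11 13 8 14))^(-1) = (0 12 9 7)(1 14 8 13 11 5 6 10)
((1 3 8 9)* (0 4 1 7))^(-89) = ((0 4 1 3 8 9 7))^(-89) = (0 1 8 7 4 3 9)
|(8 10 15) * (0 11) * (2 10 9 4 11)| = |(0 2 10 15 8 9 4 11)| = 8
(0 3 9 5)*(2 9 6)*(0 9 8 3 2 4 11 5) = [2, 1, 8, 6, 11, 9, 4, 7, 3, 0, 10, 5] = (0 2 8 3 6 4 11 5 9)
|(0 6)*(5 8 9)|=|(0 6)(5 8 9)|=6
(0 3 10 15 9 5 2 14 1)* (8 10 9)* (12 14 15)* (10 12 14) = (0 3 9 5 2 15 8 12 10 14 1) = [3, 0, 15, 9, 4, 2, 6, 7, 12, 5, 14, 11, 10, 13, 1, 8]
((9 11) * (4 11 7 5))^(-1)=(4 5 7 9 11)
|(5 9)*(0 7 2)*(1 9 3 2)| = 7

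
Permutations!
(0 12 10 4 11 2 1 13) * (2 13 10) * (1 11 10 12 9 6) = [9, 12, 11, 3, 10, 5, 1, 7, 8, 6, 4, 13, 2, 0] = (0 9 6 1 12 2 11 13)(4 10)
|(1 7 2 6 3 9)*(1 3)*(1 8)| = 10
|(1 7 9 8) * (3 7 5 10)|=|(1 5 10 3 7 9 8)|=7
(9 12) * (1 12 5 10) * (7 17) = [0, 12, 2, 3, 4, 10, 6, 17, 8, 5, 1, 11, 9, 13, 14, 15, 16, 7] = (1 12 9 5 10)(7 17)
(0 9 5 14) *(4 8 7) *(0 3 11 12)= (0 9 5 14 3 11 12)(4 8 7)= [9, 1, 2, 11, 8, 14, 6, 4, 7, 5, 10, 12, 0, 13, 3]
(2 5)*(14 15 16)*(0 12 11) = [12, 1, 5, 3, 4, 2, 6, 7, 8, 9, 10, 0, 11, 13, 15, 16, 14] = (0 12 11)(2 5)(14 15 16)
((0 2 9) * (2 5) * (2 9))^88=(0 5 9)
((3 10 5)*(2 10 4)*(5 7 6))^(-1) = ((2 10 7 6 5 3 4))^(-1) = (2 4 3 5 6 7 10)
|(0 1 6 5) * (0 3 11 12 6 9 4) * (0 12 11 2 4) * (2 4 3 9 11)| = 10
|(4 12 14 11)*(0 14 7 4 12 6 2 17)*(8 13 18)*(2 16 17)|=9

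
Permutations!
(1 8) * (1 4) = [0, 8, 2, 3, 1, 5, 6, 7, 4] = (1 8 4)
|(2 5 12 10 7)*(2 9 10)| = |(2 5 12)(7 9 10)| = 3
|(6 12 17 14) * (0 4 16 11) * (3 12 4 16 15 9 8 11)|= |(0 16 3 12 17 14 6 4 15 9 8 11)|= 12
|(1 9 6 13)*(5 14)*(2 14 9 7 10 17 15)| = 11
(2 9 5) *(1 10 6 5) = [0, 10, 9, 3, 4, 2, 5, 7, 8, 1, 6] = (1 10 6 5 2 9)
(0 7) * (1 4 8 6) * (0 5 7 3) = (0 3)(1 4 8 6)(5 7) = [3, 4, 2, 0, 8, 7, 1, 5, 6]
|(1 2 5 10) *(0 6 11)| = |(0 6 11)(1 2 5 10)| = 12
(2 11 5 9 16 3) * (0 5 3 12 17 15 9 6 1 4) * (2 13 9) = (0 5 6 1 4)(2 11 3 13 9 16 12 17 15) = [5, 4, 11, 13, 0, 6, 1, 7, 8, 16, 10, 3, 17, 9, 14, 2, 12, 15]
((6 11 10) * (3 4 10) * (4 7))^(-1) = (3 11 6 10 4 7)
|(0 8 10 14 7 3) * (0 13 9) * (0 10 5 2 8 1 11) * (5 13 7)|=42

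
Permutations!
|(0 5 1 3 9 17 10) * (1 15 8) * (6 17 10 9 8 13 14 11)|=|(0 5 15 13 14 11 6 17 9 10)(1 3 8)|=30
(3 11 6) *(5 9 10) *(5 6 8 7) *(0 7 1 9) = (0 7 5)(1 9 10 6 3 11 8) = [7, 9, 2, 11, 4, 0, 3, 5, 1, 10, 6, 8]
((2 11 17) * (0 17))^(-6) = ((0 17 2 11))^(-6) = (0 2)(11 17)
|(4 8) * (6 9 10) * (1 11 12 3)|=12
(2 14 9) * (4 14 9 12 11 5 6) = (2 9)(4 14 12 11 5 6) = [0, 1, 9, 3, 14, 6, 4, 7, 8, 2, 10, 5, 11, 13, 12]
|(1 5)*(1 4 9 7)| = 5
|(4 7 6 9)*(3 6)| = |(3 6 9 4 7)| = 5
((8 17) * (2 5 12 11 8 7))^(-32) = ((2 5 12 11 8 17 7))^(-32) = (2 11 7 12 17 5 8)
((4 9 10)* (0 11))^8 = ((0 11)(4 9 10))^8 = (11)(4 10 9)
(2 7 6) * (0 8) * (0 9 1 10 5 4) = [8, 10, 7, 3, 0, 4, 2, 6, 9, 1, 5] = (0 8 9 1 10 5 4)(2 7 6)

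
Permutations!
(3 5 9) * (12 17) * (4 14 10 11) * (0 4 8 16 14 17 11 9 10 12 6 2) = (0 4 17 6 2)(3 5 10 9)(8 16 14 12 11) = [4, 1, 0, 5, 17, 10, 2, 7, 16, 3, 9, 8, 11, 13, 12, 15, 14, 6]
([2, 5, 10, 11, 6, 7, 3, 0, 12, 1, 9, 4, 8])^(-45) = (0 1 2 5 10 7 9)(3 6 4 11)(8 12)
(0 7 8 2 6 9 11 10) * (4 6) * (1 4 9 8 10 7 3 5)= (0 3 5 1 4 6 8 2 9 11 7 10)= [3, 4, 9, 5, 6, 1, 8, 10, 2, 11, 0, 7]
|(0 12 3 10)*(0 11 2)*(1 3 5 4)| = 9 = |(0 12 5 4 1 3 10 11 2)|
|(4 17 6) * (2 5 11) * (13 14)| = 6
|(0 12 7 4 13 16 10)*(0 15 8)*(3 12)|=10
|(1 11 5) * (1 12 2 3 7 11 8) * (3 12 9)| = |(1 8)(2 12)(3 7 11 5 9)| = 10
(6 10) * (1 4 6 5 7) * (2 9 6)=[0, 4, 9, 3, 2, 7, 10, 1, 8, 6, 5]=(1 4 2 9 6 10 5 7)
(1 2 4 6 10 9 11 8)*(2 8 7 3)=(1 8)(2 4 6 10 9 11 7 3)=[0, 8, 4, 2, 6, 5, 10, 3, 1, 11, 9, 7]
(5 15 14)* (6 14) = [0, 1, 2, 3, 4, 15, 14, 7, 8, 9, 10, 11, 12, 13, 5, 6] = (5 15 6 14)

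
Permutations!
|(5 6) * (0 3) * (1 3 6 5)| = |(0 6 1 3)| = 4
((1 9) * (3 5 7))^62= (9)(3 7 5)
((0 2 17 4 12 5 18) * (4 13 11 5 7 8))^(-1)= ((0 2 17 13 11 5 18)(4 12 7 8))^(-1)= (0 18 5 11 13 17 2)(4 8 7 12)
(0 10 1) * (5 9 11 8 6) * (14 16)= [10, 0, 2, 3, 4, 9, 5, 7, 6, 11, 1, 8, 12, 13, 16, 15, 14]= (0 10 1)(5 9 11 8 6)(14 16)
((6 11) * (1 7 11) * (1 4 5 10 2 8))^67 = (1 4 8 6 2 11 10 7 5)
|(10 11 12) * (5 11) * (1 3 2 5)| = |(1 3 2 5 11 12 10)| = 7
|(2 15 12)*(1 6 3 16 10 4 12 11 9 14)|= 12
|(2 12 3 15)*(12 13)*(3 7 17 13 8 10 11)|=|(2 8 10 11 3 15)(7 17 13 12)|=12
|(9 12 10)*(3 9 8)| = 5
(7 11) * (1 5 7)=(1 5 7 11)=[0, 5, 2, 3, 4, 7, 6, 11, 8, 9, 10, 1]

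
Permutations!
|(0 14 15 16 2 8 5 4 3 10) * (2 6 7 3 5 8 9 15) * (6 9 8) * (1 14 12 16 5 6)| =44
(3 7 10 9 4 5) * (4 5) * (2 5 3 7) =(2 5 7 10 9 3) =[0, 1, 5, 2, 4, 7, 6, 10, 8, 3, 9]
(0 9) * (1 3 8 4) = (0 9)(1 3 8 4) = [9, 3, 2, 8, 1, 5, 6, 7, 4, 0]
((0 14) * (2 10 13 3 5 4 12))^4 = (14)(2 5 10 4 13 12 3)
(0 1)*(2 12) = [1, 0, 12, 3, 4, 5, 6, 7, 8, 9, 10, 11, 2] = (0 1)(2 12)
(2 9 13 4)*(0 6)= (0 6)(2 9 13 4)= [6, 1, 9, 3, 2, 5, 0, 7, 8, 13, 10, 11, 12, 4]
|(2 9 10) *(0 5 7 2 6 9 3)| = 15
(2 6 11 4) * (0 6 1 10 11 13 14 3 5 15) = (0 6 13 14 3 5 15)(1 10 11 4 2) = [6, 10, 1, 5, 2, 15, 13, 7, 8, 9, 11, 4, 12, 14, 3, 0]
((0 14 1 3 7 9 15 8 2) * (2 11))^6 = (0 15 1 11 7)(2 9 14 8 3)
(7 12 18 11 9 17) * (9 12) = (7 9 17)(11 12 18) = [0, 1, 2, 3, 4, 5, 6, 9, 8, 17, 10, 12, 18, 13, 14, 15, 16, 7, 11]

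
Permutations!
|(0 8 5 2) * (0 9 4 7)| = |(0 8 5 2 9 4 7)| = 7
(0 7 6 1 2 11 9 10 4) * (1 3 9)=(0 7 6 3 9 10 4)(1 2 11)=[7, 2, 11, 9, 0, 5, 3, 6, 8, 10, 4, 1]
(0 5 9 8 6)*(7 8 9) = (9)(0 5 7 8 6) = [5, 1, 2, 3, 4, 7, 0, 8, 6, 9]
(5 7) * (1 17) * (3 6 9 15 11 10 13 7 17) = (1 3 6 9 15 11 10 13 7 5 17) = [0, 3, 2, 6, 4, 17, 9, 5, 8, 15, 13, 10, 12, 7, 14, 11, 16, 1]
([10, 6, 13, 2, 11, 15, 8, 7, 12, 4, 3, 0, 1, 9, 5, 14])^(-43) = (0 9 3 11 13 10 4 2)(1 6 8 12)(5 14 15)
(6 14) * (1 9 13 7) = (1 9 13 7)(6 14) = [0, 9, 2, 3, 4, 5, 14, 1, 8, 13, 10, 11, 12, 7, 6]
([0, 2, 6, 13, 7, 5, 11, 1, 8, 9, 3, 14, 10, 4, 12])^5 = [0, 12, 10, 2, 11, 5, 3, 14, 8, 9, 1, 13, 7, 6, 4]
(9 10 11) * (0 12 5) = (0 12 5)(9 10 11) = [12, 1, 2, 3, 4, 0, 6, 7, 8, 10, 11, 9, 5]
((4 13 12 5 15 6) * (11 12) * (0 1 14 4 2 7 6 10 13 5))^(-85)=(0 15)(1 10)(2 6 7)(4 11)(5 12)(13 14)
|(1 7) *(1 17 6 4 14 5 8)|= 8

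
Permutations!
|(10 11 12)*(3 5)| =6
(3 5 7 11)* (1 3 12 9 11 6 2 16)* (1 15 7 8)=(1 3 5 8)(2 16 15 7 6)(9 11 12)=[0, 3, 16, 5, 4, 8, 2, 6, 1, 11, 10, 12, 9, 13, 14, 7, 15]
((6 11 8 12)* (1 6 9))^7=(1 6 11 8 12 9)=((1 6 11 8 12 9))^7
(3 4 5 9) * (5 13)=(3 4 13 5 9)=[0, 1, 2, 4, 13, 9, 6, 7, 8, 3, 10, 11, 12, 5]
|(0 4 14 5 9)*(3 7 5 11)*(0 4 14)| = |(0 14 11 3 7 5 9 4)| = 8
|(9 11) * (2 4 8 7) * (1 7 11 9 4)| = |(1 7 2)(4 8 11)| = 3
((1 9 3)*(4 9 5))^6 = ((1 5 4 9 3))^6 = (1 5 4 9 3)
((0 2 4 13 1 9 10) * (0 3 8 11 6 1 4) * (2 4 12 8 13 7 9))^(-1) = (0 2 1 6 11 8 12 13 3 10 9 7 4)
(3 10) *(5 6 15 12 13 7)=(3 10)(5 6 15 12 13 7)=[0, 1, 2, 10, 4, 6, 15, 5, 8, 9, 3, 11, 13, 7, 14, 12]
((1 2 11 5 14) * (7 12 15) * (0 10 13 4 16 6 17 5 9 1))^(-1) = ((0 10 13 4 16 6 17 5 14)(1 2 11 9)(7 12 15))^(-1) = (0 14 5 17 6 16 4 13 10)(1 9 11 2)(7 15 12)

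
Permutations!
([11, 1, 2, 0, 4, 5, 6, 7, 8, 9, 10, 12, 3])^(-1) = (0 3 12 11)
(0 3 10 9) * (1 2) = (0 3 10 9)(1 2) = [3, 2, 1, 10, 4, 5, 6, 7, 8, 0, 9]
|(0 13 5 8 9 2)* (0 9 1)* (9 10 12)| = 20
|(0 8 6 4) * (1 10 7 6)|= 7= |(0 8 1 10 7 6 4)|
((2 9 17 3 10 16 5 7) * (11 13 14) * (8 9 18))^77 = (2 16 17 18 5 3 8 7 10 9)(11 14 13)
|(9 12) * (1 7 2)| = 6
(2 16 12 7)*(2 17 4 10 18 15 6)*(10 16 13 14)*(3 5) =[0, 1, 13, 5, 16, 3, 2, 17, 8, 9, 18, 11, 7, 14, 10, 6, 12, 4, 15] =(2 13 14 10 18 15 6)(3 5)(4 16 12 7 17)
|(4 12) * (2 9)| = |(2 9)(4 12)| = 2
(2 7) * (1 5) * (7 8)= (1 5)(2 8 7)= [0, 5, 8, 3, 4, 1, 6, 2, 7]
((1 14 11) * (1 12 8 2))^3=(1 12)(2 11)(8 14)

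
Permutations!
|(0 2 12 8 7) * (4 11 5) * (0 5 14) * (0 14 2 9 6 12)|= |(14)(0 9 6 12 8 7 5 4 11 2)|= 10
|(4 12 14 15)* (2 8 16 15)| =|(2 8 16 15 4 12 14)| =7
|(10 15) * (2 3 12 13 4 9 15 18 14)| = |(2 3 12 13 4 9 15 10 18 14)| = 10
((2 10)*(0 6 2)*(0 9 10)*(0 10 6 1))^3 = ((0 1)(2 10 9 6))^3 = (0 1)(2 6 9 10)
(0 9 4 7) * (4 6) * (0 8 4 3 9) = [0, 1, 2, 9, 7, 5, 3, 8, 4, 6] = (3 9 6)(4 7 8)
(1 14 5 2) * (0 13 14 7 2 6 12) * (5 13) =(0 5 6 12)(1 7 2)(13 14) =[5, 7, 1, 3, 4, 6, 12, 2, 8, 9, 10, 11, 0, 14, 13]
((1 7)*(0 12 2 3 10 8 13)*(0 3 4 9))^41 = ((0 12 2 4 9)(1 7)(3 10 8 13))^41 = (0 12 2 4 9)(1 7)(3 10 8 13)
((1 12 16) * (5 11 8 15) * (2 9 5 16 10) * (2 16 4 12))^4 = ((1 2 9 5 11 8 15 4 12 10 16))^4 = (1 11 12 2 8 10 9 15 16 5 4)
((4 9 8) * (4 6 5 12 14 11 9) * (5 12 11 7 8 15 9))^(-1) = ((5 11)(6 12 14 7 8)(9 15))^(-1) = (5 11)(6 8 7 14 12)(9 15)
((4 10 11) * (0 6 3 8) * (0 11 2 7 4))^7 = (0 3 11 6 8)(2 10 4 7)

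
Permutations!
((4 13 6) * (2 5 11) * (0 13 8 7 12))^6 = (0 12 7 8 4 6 13)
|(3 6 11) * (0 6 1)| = |(0 6 11 3 1)| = 5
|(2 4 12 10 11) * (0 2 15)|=7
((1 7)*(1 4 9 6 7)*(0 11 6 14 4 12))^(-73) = ((0 11 6 7 12)(4 9 14))^(-73) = (0 6 12 11 7)(4 14 9)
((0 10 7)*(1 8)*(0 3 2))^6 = ((0 10 7 3 2)(1 8))^6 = (0 10 7 3 2)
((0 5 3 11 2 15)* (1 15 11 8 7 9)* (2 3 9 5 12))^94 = (0 7 12 5 2 9 11 1 3 15 8)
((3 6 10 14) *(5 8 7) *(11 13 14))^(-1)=((3 6 10 11 13 14)(5 8 7))^(-1)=(3 14 13 11 10 6)(5 7 8)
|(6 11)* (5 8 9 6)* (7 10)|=10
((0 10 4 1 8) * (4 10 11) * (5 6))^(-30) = ((0 11 4 1 8)(5 6))^(-30) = (11)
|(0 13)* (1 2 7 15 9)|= |(0 13)(1 2 7 15 9)|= 10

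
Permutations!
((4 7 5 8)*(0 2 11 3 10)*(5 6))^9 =(0 10 3 11 2)(4 8 5 6 7)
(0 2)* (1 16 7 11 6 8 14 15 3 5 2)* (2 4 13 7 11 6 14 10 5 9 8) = (0 1 16 11 14 15 3 9 8 10 5 4 13 7 6 2) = [1, 16, 0, 9, 13, 4, 2, 6, 10, 8, 5, 14, 12, 7, 15, 3, 11]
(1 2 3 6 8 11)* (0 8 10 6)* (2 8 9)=(0 9 2 3)(1 8 11)(6 10)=[9, 8, 3, 0, 4, 5, 10, 7, 11, 2, 6, 1]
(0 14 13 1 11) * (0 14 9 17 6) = (0 9 17 6)(1 11 14 13) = [9, 11, 2, 3, 4, 5, 0, 7, 8, 17, 10, 14, 12, 1, 13, 15, 16, 6]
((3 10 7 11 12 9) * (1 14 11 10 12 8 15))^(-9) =((1 14 11 8 15)(3 12 9)(7 10))^(-9) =(1 14 11 8 15)(7 10)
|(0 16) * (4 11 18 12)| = 4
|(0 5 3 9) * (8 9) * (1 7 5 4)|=8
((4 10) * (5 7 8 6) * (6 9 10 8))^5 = ((4 8 9 10)(5 7 6))^5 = (4 8 9 10)(5 6 7)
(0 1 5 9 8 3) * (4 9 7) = (0 1 5 7 4 9 8 3) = [1, 5, 2, 0, 9, 7, 6, 4, 3, 8]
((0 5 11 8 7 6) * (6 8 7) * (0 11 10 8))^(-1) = (0 7 11 6 8 10 5)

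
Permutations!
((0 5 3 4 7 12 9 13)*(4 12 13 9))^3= (0 12 13 3 7 5 4)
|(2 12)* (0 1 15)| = |(0 1 15)(2 12)| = 6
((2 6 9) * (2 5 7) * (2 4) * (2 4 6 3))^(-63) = ((2 3)(5 7 6 9))^(-63) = (2 3)(5 7 6 9)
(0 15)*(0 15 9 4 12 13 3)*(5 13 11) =(15)(0 9 4 12 11 5 13 3) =[9, 1, 2, 0, 12, 13, 6, 7, 8, 4, 10, 5, 11, 3, 14, 15]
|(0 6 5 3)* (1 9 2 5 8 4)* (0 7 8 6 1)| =9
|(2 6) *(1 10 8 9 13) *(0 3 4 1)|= |(0 3 4 1 10 8 9 13)(2 6)|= 8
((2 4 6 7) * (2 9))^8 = (2 7 4 9 6)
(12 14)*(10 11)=(10 11)(12 14)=[0, 1, 2, 3, 4, 5, 6, 7, 8, 9, 11, 10, 14, 13, 12]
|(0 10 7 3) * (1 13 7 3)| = 3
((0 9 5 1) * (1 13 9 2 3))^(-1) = (0 1 3 2)(5 9 13)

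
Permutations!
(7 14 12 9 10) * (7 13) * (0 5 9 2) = (0 5 9 10 13 7 14 12 2) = [5, 1, 0, 3, 4, 9, 6, 14, 8, 10, 13, 11, 2, 7, 12]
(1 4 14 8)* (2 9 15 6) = (1 4 14 8)(2 9 15 6) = [0, 4, 9, 3, 14, 5, 2, 7, 1, 15, 10, 11, 12, 13, 8, 6]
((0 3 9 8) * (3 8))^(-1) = ((0 8)(3 9))^(-1) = (0 8)(3 9)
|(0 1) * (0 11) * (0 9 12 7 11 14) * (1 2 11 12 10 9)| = 10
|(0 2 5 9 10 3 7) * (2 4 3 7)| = |(0 4 3 2 5 9 10 7)| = 8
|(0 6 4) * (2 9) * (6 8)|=|(0 8 6 4)(2 9)|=4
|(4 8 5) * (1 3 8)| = |(1 3 8 5 4)| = 5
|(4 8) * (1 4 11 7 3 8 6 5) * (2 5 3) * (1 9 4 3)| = 10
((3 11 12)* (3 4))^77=((3 11 12 4))^77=(3 11 12 4)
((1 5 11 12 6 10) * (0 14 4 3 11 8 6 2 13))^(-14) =(0 4 11 2)(1 5 8 6 10)(3 12 13 14) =((0 14 4 3 11 12 2 13)(1 5 8 6 10))^(-14)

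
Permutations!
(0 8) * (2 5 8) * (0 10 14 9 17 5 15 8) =(0 2 15 8 10 14 9 17 5) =[2, 1, 15, 3, 4, 0, 6, 7, 10, 17, 14, 11, 12, 13, 9, 8, 16, 5]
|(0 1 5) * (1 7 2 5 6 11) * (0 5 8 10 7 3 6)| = 20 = |(0 3 6 11 1)(2 8 10 7)|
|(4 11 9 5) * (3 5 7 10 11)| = |(3 5 4)(7 10 11 9)| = 12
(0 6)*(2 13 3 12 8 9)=(0 6)(2 13 3 12 8 9)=[6, 1, 13, 12, 4, 5, 0, 7, 9, 2, 10, 11, 8, 3]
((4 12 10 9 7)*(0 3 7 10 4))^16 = (12)(0 3 7)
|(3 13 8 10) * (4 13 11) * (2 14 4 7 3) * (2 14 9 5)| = 15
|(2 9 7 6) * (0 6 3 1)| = 7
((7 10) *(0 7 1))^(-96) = ((0 7 10 1))^(-96) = (10)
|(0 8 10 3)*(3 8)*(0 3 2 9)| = |(0 2 9)(8 10)| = 6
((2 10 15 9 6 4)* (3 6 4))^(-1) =((2 10 15 9 4)(3 6))^(-1) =(2 4 9 15 10)(3 6)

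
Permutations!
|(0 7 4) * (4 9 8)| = |(0 7 9 8 4)| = 5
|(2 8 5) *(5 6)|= |(2 8 6 5)|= 4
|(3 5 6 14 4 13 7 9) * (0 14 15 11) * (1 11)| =|(0 14 4 13 7 9 3 5 6 15 1 11)| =12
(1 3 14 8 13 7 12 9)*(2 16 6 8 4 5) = (1 3 14 4 5 2 16 6 8 13 7 12 9) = [0, 3, 16, 14, 5, 2, 8, 12, 13, 1, 10, 11, 9, 7, 4, 15, 6]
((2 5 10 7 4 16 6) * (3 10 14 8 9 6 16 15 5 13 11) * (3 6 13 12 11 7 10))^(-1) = ((16)(2 12 11 6)(4 15 5 14 8 9 13 7))^(-1) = (16)(2 6 11 12)(4 7 13 9 8 14 5 15)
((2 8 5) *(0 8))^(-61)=((0 8 5 2))^(-61)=(0 2 5 8)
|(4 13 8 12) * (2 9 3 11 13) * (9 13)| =15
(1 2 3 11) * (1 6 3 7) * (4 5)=(1 2 7)(3 11 6)(4 5)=[0, 2, 7, 11, 5, 4, 3, 1, 8, 9, 10, 6]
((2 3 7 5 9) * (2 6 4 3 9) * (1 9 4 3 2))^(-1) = ((1 9 6 3 7 5)(2 4))^(-1) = (1 5 7 3 6 9)(2 4)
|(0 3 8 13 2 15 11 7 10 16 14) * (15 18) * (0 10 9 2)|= |(0 3 8 13)(2 18 15 11 7 9)(10 16 14)|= 12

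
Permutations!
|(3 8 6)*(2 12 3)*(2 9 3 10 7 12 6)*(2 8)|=12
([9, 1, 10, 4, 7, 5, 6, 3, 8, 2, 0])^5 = (0 9 2 10)(3 7 4)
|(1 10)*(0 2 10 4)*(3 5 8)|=15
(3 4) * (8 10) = (3 4)(8 10) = [0, 1, 2, 4, 3, 5, 6, 7, 10, 9, 8]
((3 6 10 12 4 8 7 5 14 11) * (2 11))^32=((2 11 3 6 10 12 4 8 7 5 14))^32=(2 14 5 7 8 4 12 10 6 3 11)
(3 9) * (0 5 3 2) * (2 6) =(0 5 3 9 6 2) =[5, 1, 0, 9, 4, 3, 2, 7, 8, 6]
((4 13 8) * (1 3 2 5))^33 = (13)(1 3 2 5)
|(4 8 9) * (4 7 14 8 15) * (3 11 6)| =|(3 11 6)(4 15)(7 14 8 9)| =12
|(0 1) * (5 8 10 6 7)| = |(0 1)(5 8 10 6 7)| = 10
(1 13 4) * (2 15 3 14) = (1 13 4)(2 15 3 14) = [0, 13, 15, 14, 1, 5, 6, 7, 8, 9, 10, 11, 12, 4, 2, 3]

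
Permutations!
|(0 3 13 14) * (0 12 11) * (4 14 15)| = |(0 3 13 15 4 14 12 11)| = 8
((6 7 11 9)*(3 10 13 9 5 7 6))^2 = (3 13)(5 11 7)(9 10)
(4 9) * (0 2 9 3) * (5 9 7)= (0 2 7 5 9 4 3)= [2, 1, 7, 0, 3, 9, 6, 5, 8, 4]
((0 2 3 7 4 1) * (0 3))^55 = ((0 2)(1 3 7 4))^55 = (0 2)(1 4 7 3)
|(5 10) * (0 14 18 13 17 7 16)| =|(0 14 18 13 17 7 16)(5 10)| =14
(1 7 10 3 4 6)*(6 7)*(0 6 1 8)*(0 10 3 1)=[6, 0, 2, 4, 7, 5, 8, 3, 10, 9, 1]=(0 6 8 10 1)(3 4 7)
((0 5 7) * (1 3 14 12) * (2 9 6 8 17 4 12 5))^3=((0 2 9 6 8 17 4 12 1 3 14 5 7))^3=(0 6 4 3 7 9 17 1 5 2 8 12 14)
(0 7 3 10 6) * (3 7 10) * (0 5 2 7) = (0 10 6 5 2 7) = [10, 1, 7, 3, 4, 2, 5, 0, 8, 9, 6]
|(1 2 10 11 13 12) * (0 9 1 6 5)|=|(0 9 1 2 10 11 13 12 6 5)|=10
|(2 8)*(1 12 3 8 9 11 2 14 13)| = 6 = |(1 12 3 8 14 13)(2 9 11)|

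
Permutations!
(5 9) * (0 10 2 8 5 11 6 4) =(0 10 2 8 5 9 11 6 4) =[10, 1, 8, 3, 0, 9, 4, 7, 5, 11, 2, 6]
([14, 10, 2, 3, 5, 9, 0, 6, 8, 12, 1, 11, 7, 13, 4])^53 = [12, 10, 2, 3, 6, 0, 9, 5, 8, 14, 1, 11, 4, 13, 7]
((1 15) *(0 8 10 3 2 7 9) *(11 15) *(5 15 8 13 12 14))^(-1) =((0 13 12 14 5 15 1 11 8 10 3 2 7 9))^(-1) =(0 9 7 2 3 10 8 11 1 15 5 14 12 13)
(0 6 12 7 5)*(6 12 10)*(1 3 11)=[12, 3, 2, 11, 4, 0, 10, 5, 8, 9, 6, 1, 7]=(0 12 7 5)(1 3 11)(6 10)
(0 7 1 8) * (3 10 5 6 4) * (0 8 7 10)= [10, 7, 2, 0, 3, 6, 4, 1, 8, 9, 5]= (0 10 5 6 4 3)(1 7)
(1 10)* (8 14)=(1 10)(8 14)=[0, 10, 2, 3, 4, 5, 6, 7, 14, 9, 1, 11, 12, 13, 8]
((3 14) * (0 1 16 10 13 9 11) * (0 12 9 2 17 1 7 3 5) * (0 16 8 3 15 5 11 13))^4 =((0 7 15 5 16 10)(1 8 3 14 11 12 9 13 2 17))^4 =(0 16 15)(1 11 2 3 9)(5 7 10)(8 12 17 14 13)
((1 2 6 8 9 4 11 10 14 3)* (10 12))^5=(1 4 3 9 14 8 10 6 12 2 11)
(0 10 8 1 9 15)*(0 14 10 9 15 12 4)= (0 9 12 4)(1 15 14 10 8)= [9, 15, 2, 3, 0, 5, 6, 7, 1, 12, 8, 11, 4, 13, 10, 14]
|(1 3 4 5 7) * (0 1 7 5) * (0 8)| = 5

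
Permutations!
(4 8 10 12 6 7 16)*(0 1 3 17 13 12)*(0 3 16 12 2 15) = (0 1 16 4 8 10 3 17 13 2 15)(6 7 12) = [1, 16, 15, 17, 8, 5, 7, 12, 10, 9, 3, 11, 6, 2, 14, 0, 4, 13]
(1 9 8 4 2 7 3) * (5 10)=(1 9 8 4 2 7 3)(5 10)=[0, 9, 7, 1, 2, 10, 6, 3, 4, 8, 5]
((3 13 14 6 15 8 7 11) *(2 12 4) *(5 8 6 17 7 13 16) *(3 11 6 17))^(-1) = (2 4 12)(3 14 13 8 5 16)(6 7 17 15)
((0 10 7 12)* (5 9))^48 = ((0 10 7 12)(5 9))^48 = (12)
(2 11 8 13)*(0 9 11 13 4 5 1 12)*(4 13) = [9, 12, 4, 3, 5, 1, 6, 7, 13, 11, 10, 8, 0, 2] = (0 9 11 8 13 2 4 5 1 12)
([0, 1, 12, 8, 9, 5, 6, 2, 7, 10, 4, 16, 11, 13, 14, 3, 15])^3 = (2 16 8 12 15 7 11 3)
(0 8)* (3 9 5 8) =(0 3 9 5 8) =[3, 1, 2, 9, 4, 8, 6, 7, 0, 5]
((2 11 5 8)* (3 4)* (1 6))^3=(1 6)(2 8 5 11)(3 4)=((1 6)(2 11 5 8)(3 4))^3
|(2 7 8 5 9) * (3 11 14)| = 15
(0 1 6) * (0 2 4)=(0 1 6 2 4)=[1, 6, 4, 3, 0, 5, 2]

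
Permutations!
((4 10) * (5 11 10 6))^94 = (4 10 11 5 6)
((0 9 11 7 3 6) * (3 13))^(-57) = ((0 9 11 7 13 3 6))^(-57) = (0 6 3 13 7 11 9)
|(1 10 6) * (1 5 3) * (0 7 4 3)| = 8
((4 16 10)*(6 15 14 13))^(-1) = (4 10 16)(6 13 14 15) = ((4 16 10)(6 15 14 13))^(-1)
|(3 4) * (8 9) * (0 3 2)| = 4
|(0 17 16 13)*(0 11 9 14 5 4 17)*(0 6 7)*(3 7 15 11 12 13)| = |(0 6 15 11 9 14 5 4 17 16 3 7)(12 13)| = 12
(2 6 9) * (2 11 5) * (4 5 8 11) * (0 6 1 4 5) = (0 6 9 5 2 1 4)(8 11) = [6, 4, 1, 3, 0, 2, 9, 7, 11, 5, 10, 8]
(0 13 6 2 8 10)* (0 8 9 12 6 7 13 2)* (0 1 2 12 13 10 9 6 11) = (0 12 11)(1 2 6)(7 10 8 9 13) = [12, 2, 6, 3, 4, 5, 1, 10, 9, 13, 8, 0, 11, 7]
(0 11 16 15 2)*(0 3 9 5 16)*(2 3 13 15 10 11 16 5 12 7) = [16, 1, 13, 9, 4, 5, 6, 2, 8, 12, 11, 0, 7, 15, 14, 3, 10] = (0 16 10 11)(2 13 15 3 9 12 7)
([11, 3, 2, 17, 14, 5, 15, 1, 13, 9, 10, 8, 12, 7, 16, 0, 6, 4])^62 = (0 16 17 7 11 6 4 1 8 15 14 3 13)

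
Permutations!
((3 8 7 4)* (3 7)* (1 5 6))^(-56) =(8)(1 5 6)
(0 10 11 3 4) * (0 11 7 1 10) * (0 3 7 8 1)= (0 3 4 11 7)(1 10 8)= [3, 10, 2, 4, 11, 5, 6, 0, 1, 9, 8, 7]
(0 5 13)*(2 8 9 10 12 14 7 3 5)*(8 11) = (0 2 11 8 9 10 12 14 7 3 5 13) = [2, 1, 11, 5, 4, 13, 6, 3, 9, 10, 12, 8, 14, 0, 7]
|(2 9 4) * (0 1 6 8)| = |(0 1 6 8)(2 9 4)| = 12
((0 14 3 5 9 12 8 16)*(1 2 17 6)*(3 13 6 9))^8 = (0 12 2 13 16 9 1 14 8 17 6)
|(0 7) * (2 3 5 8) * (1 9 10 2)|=|(0 7)(1 9 10 2 3 5 8)|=14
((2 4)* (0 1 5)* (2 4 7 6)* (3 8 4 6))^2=(0 5 1)(2 3 4)(6 7 8)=((0 1 5)(2 7 3 8 4 6))^2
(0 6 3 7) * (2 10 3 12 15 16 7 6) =(0 2 10 3 6 12 15 16 7) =[2, 1, 10, 6, 4, 5, 12, 0, 8, 9, 3, 11, 15, 13, 14, 16, 7]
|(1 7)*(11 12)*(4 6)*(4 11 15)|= 10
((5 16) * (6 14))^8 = ((5 16)(6 14))^8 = (16)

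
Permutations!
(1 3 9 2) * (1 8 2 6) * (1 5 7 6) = (1 3 9)(2 8)(5 7 6) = [0, 3, 8, 9, 4, 7, 5, 6, 2, 1]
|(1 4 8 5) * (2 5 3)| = 6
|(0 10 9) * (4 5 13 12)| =12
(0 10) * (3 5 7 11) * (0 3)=(0 10 3 5 7 11)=[10, 1, 2, 5, 4, 7, 6, 11, 8, 9, 3, 0]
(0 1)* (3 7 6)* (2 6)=(0 1)(2 6 3 7)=[1, 0, 6, 7, 4, 5, 3, 2]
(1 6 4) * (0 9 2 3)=(0 9 2 3)(1 6 4)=[9, 6, 3, 0, 1, 5, 4, 7, 8, 2]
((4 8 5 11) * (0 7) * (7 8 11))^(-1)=((0 8 5 7)(4 11))^(-1)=(0 7 5 8)(4 11)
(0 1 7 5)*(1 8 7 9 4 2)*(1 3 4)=(0 8 7 5)(1 9)(2 3 4)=[8, 9, 3, 4, 2, 0, 6, 5, 7, 1]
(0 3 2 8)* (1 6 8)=(0 3 2 1 6 8)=[3, 6, 1, 2, 4, 5, 8, 7, 0]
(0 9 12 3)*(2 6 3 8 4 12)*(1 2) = (0 9 1 2 6 3)(4 12 8) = [9, 2, 6, 0, 12, 5, 3, 7, 4, 1, 10, 11, 8]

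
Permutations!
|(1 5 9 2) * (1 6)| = |(1 5 9 2 6)| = 5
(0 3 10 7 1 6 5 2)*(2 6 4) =[3, 4, 0, 10, 2, 6, 5, 1, 8, 9, 7] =(0 3 10 7 1 4 2)(5 6)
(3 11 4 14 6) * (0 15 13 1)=(0 15 13 1)(3 11 4 14 6)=[15, 0, 2, 11, 14, 5, 3, 7, 8, 9, 10, 4, 12, 1, 6, 13]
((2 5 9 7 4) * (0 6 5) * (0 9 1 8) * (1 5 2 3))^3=(0 9 3)(1 6 7)(2 4 8)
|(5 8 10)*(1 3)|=|(1 3)(5 8 10)|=6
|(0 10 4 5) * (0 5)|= |(0 10 4)|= 3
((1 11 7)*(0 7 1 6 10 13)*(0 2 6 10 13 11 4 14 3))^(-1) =((0 7 10 11 1 4 14 3)(2 6 13))^(-1) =(0 3 14 4 1 11 10 7)(2 13 6)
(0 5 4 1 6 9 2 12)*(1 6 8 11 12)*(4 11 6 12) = (0 5 11 4 12)(1 8 6 9 2) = [5, 8, 1, 3, 12, 11, 9, 7, 6, 2, 10, 4, 0]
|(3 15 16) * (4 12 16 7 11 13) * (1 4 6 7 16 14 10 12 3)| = |(1 4 3 15 16)(6 7 11 13)(10 12 14)| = 60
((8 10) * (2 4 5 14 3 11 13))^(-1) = (2 13 11 3 14 5 4)(8 10)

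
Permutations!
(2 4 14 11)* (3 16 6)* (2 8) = (2 4 14 11 8)(3 16 6) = [0, 1, 4, 16, 14, 5, 3, 7, 2, 9, 10, 8, 12, 13, 11, 15, 6]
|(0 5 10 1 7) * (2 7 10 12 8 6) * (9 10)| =21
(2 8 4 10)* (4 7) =(2 8 7 4 10) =[0, 1, 8, 3, 10, 5, 6, 4, 7, 9, 2]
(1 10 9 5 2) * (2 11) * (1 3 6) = (1 10 9 5 11 2 3 6) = [0, 10, 3, 6, 4, 11, 1, 7, 8, 5, 9, 2]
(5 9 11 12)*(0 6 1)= [6, 0, 2, 3, 4, 9, 1, 7, 8, 11, 10, 12, 5]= (0 6 1)(5 9 11 12)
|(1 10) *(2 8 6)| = 6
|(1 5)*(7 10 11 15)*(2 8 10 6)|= 14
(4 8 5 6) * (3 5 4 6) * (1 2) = (1 2)(3 5)(4 8) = [0, 2, 1, 5, 8, 3, 6, 7, 4]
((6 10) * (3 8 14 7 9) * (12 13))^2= (3 14 9 8 7)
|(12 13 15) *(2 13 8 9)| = |(2 13 15 12 8 9)| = 6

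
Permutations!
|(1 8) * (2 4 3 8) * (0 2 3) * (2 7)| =|(0 7 2 4)(1 3 8)| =12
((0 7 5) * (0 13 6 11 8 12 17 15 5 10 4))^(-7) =((0 7 10 4)(5 13 6 11 8 12 17 15))^(-7) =(0 7 10 4)(5 13 6 11 8 12 17 15)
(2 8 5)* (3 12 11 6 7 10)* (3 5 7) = [0, 1, 8, 12, 4, 2, 3, 10, 7, 9, 5, 6, 11] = (2 8 7 10 5)(3 12 11 6)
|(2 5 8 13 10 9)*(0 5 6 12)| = |(0 5 8 13 10 9 2 6 12)| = 9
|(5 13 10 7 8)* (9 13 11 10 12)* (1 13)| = |(1 13 12 9)(5 11 10 7 8)| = 20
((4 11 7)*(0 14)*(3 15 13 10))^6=((0 14)(3 15 13 10)(4 11 7))^6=(3 13)(10 15)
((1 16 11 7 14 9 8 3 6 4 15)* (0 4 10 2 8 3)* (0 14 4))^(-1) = ((1 16 11 7 4 15)(2 8 14 9 3 6 10))^(-1) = (1 15 4 7 11 16)(2 10 6 3 9 14 8)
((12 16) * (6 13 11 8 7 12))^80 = ((6 13 11 8 7 12 16))^80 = (6 8 16 11 12 13 7)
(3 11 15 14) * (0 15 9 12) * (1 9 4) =(0 15 14 3 11 4 1 9 12) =[15, 9, 2, 11, 1, 5, 6, 7, 8, 12, 10, 4, 0, 13, 3, 14]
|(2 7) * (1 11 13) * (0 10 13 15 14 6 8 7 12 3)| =|(0 10 13 1 11 15 14 6 8 7 2 12 3)| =13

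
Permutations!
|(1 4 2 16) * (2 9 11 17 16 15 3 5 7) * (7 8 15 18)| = |(1 4 9 11 17 16)(2 18 7)(3 5 8 15)| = 12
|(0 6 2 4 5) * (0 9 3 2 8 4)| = |(0 6 8 4 5 9 3 2)| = 8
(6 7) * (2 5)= (2 5)(6 7)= [0, 1, 5, 3, 4, 2, 7, 6]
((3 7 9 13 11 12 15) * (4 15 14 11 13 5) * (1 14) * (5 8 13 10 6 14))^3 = ((1 5 4 15 3 7 9 8 13 10 6 14 11 12))^3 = (1 15 9 10 11 5 3 8 6 12 4 7 13 14)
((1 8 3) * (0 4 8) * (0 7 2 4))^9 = ((1 7 2 4 8 3))^9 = (1 4)(2 3)(7 8)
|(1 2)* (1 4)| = |(1 2 4)| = 3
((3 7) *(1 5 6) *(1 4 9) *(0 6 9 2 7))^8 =(0 4 7)(1 9 5)(2 3 6)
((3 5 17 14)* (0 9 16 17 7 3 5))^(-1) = (0 3 7 5 14 17 16 9)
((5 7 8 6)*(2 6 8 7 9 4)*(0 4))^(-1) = (0 9 5 6 2 4)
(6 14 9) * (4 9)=(4 9 6 14)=[0, 1, 2, 3, 9, 5, 14, 7, 8, 6, 10, 11, 12, 13, 4]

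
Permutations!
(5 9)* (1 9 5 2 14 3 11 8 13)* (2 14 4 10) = [0, 9, 4, 11, 10, 5, 6, 7, 13, 14, 2, 8, 12, 1, 3] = (1 9 14 3 11 8 13)(2 4 10)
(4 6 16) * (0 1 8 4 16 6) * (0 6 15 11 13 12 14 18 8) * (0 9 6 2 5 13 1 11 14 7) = (0 11 1 9 6 15 14 18 8 4 2 5 13 12 7) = [11, 9, 5, 3, 2, 13, 15, 0, 4, 6, 10, 1, 7, 12, 18, 14, 16, 17, 8]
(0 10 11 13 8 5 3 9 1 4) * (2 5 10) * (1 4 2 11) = (0 11 13 8 10 1 2 5 3 9 4) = [11, 2, 5, 9, 0, 3, 6, 7, 10, 4, 1, 13, 12, 8]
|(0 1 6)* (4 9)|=6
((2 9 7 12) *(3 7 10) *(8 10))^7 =((2 9 8 10 3 7 12))^7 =(12)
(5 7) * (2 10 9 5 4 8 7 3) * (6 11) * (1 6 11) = (11)(1 6)(2 10 9 5 3)(4 8 7) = [0, 6, 10, 2, 8, 3, 1, 4, 7, 5, 9, 11]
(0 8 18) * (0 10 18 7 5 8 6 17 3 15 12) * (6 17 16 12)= (0 17 3 15 6 16 12)(5 8 7)(10 18)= [17, 1, 2, 15, 4, 8, 16, 5, 7, 9, 18, 11, 0, 13, 14, 6, 12, 3, 10]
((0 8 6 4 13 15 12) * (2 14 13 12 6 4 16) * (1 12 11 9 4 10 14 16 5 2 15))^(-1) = ((0 8 10 14 13 1 12)(2 16 15 6 5)(4 11 9))^(-1) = (0 12 1 13 14 10 8)(2 5 6 15 16)(4 9 11)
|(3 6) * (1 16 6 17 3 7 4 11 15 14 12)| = |(1 16 6 7 4 11 15 14 12)(3 17)| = 18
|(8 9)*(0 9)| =3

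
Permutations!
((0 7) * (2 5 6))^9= (0 7)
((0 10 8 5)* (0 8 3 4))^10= (0 3)(4 10)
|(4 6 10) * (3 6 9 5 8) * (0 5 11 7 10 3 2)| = 20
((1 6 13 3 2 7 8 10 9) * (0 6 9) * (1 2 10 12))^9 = ((0 6 13 3 10)(1 9 2 7 8 12))^9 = (0 10 3 13 6)(1 7)(2 12)(8 9)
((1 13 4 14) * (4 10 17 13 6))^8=(10 13 17)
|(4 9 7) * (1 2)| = |(1 2)(4 9 7)| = 6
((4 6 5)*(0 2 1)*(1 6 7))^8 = ((0 2 6 5 4 7 1))^8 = (0 2 6 5 4 7 1)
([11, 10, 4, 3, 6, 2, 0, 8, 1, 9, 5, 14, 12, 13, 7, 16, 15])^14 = [7, 2, 0, 3, 11, 6, 14, 10, 5, 9, 4, 8, 12, 13, 1, 15, 16]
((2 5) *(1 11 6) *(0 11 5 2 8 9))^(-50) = (0 9 8 5 1 6 11)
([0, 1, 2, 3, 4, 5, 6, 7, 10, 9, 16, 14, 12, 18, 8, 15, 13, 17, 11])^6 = (8 14 11 18 13 16 10)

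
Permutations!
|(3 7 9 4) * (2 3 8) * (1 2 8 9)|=|(1 2 3 7)(4 9)|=4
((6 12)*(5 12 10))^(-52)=((5 12 6 10))^(-52)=(12)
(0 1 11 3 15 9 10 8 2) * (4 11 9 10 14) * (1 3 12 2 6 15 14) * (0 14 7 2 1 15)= [3, 9, 14, 7, 11, 5, 0, 2, 6, 15, 8, 12, 1, 13, 4, 10]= (0 3 7 2 14 4 11 12 1 9 15 10 8 6)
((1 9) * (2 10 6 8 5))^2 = ((1 9)(2 10 6 8 5))^2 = (2 6 5 10 8)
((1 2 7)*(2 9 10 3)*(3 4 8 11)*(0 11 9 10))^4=((0 11 3 2 7 1 10 4 8 9))^4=(0 7 8 3 10)(1 9 2 4 11)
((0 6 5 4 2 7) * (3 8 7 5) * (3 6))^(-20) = (8)(2 5 4)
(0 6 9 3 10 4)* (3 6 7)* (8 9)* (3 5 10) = (0 7 5 10 4)(6 8 9) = [7, 1, 2, 3, 0, 10, 8, 5, 9, 6, 4]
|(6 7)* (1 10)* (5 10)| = 6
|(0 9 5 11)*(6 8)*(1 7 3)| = 12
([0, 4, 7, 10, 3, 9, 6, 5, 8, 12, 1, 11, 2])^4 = (2 12 9 5 7)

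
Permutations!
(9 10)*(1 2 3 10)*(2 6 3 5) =(1 6 3 10 9)(2 5) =[0, 6, 5, 10, 4, 2, 3, 7, 8, 1, 9]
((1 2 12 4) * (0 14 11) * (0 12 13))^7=(0 13 2 1 4 12 11 14)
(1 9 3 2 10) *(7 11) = (1 9 3 2 10)(7 11) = [0, 9, 10, 2, 4, 5, 6, 11, 8, 3, 1, 7]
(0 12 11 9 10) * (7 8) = (0 12 11 9 10)(7 8) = [12, 1, 2, 3, 4, 5, 6, 8, 7, 10, 0, 9, 11]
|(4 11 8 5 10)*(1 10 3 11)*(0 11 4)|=8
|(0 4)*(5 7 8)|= |(0 4)(5 7 8)|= 6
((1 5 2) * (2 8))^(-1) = (1 2 8 5)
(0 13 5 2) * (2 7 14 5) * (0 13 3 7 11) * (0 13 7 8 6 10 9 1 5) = (0 3 8 6 10 9 1 5 11 13 2 7 14) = [3, 5, 7, 8, 4, 11, 10, 14, 6, 1, 9, 13, 12, 2, 0]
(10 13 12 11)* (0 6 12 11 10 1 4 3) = (0 6 12 10 13 11 1 4 3) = [6, 4, 2, 0, 3, 5, 12, 7, 8, 9, 13, 1, 10, 11]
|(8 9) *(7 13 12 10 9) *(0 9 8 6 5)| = 20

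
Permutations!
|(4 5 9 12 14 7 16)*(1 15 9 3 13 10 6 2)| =14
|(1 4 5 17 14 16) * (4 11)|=7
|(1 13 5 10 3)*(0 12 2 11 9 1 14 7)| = |(0 12 2 11 9 1 13 5 10 3 14 7)| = 12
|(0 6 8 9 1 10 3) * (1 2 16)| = |(0 6 8 9 2 16 1 10 3)| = 9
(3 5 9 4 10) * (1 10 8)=(1 10 3 5 9 4 8)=[0, 10, 2, 5, 8, 9, 6, 7, 1, 4, 3]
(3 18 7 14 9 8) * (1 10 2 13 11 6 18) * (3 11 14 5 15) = (1 10 2 13 14 9 8 11 6 18 7 5 15 3) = [0, 10, 13, 1, 4, 15, 18, 5, 11, 8, 2, 6, 12, 14, 9, 3, 16, 17, 7]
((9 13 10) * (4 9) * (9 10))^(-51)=((4 10)(9 13))^(-51)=(4 10)(9 13)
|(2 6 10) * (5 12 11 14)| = |(2 6 10)(5 12 11 14)| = 12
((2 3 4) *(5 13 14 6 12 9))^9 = (5 6)(9 14)(12 13)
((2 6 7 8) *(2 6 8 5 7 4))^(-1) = (2 4 6 8)(5 7)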